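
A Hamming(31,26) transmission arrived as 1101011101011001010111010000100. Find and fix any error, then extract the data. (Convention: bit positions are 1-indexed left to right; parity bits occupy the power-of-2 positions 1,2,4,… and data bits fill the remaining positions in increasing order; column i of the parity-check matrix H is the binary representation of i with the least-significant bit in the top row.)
Syndrome s = H · r^T (mod 2), r = 1101011101011001010111010000100:
  s[0] = (1010101010101010101010101010101)·(1101011101011001010111010000100) mod 2 = 1+0+0+0+0+0+1+0+0+0+0+0+1+0+0+0+0+0+0+0+1+0+0+0+0+0+0+0+1+0+0 mod 2 = 1
  s[1] = (0110011001100110011001100110011)·(1101011101011001010111010000100) mod 2 = 0+1+0+0+0+1+1+0+0+1+0+0+0+0+0+0+0+1+0+0+0+1+0+0+0+0+0+0+0+0+0 mod 2 = 0
  s[2] = (0001111000011110000111100001111)·(1101011101011001010111010000100) mod 2 = 0+0+0+1+0+1+1+0+0+0+0+1+1+0+0+0+0+0+0+1+1+1+0+0+0+0+0+0+1+0+0 mod 2 = 1
  s[3] = (0000000111111110000000011111111)·(1101011101011001010111010000100) mod 2 = 0+0+0+0+0+0+0+1+0+1+0+1+1+0+0+0+0+0+0+0+0+0+0+1+0+0+0+0+1+0+0 mod 2 = 0
  s[4] = (0000000000000001111111111111111)·(1101011101011001010111010000100) mod 2 = 0+0+0+0+0+0+0+0+0+0+0+0+0+0+0+1+0+1+0+1+1+1+0+1+0+0+0+0+1+0+0 mod 2 = 1
Syndrome = 10101
Column 21 of H equals this syndrome → error at bit 21 (1-indexed).
Flip bit 21: 1101011101011001010111010000100 → 1101011101011001010101010000100
Extract data bits at positions {3,5,6,7,9,10,11,12,13,14,15,17,18,19,20,21,22,23,24,25,26,27,28,29,30,31}: 00110101100010101010000100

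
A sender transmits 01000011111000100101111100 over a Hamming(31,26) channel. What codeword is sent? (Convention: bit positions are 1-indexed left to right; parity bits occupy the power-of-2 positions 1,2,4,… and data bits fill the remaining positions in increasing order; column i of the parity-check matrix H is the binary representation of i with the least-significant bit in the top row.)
Codeword c = d · G (mod 2), d = 01000011111000100101111100:
  c[0] = d·G[:,0] = (01000011111000100101111100)·(11011010101101010101010101) mod 2 = 0+1+0+0+0+0+1+0+1+0+1+0+0+0+0+0+0+1+0+1+0+1+0+1+0+0 mod 2 = 0
  c[1] = d·G[:,1] = (01000011111000100101111100)·(10110110011011001100110011) mod 2 = 0+0+0+0+0+0+1+0+0+1+1+0+0+0+0+0+0+1+0+0+1+1+0+0+0+0 mod 2 = 0
  c[2] = d·G[:,2] = (01000011111000100101111100)·(10000000000000000000000000) mod 2 = 0+0+0+0+0+0+0+0+0+0+0+0+0+0+0+0+0+0+0+0+0+0+0+0+0+0 mod 2 = 0
  c[3] = d·G[:,3] = (01000011111000100101111100)·(01110001111000111100001111) mod 2 = 0+1+0+0+0+0+0+1+1+1+1+0+0+0+1+0+0+1+0+0+0+0+1+1+0+0 mod 2 = 1
  c[4] = d·G[:,4] = (01000011111000100101111100)·(01000000000000000000000000) mod 2 = 0+1+0+0+0+0+0+0+0+0+0+0+0+0+0+0+0+0+0+0+0+0+0+0+0+0 mod 2 = 1
  c[5] = d·G[:,5] = (01000011111000100101111100)·(00100000000000000000000000) mod 2 = 0+0+0+0+0+0+0+0+0+0+0+0+0+0+0+0+0+0+0+0+0+0+0+0+0+0 mod 2 = 0
  c[6] = d·G[:,6] = (01000011111000100101111100)·(00010000000000000000000000) mod 2 = 0+0+0+0+0+0+0+0+0+0+0+0+0+0+0+0+0+0+0+0+0+0+0+0+0+0 mod 2 = 0
  c[7] = d·G[:,7] = (01000011111000100101111100)·(00001111111000000011111111) mod 2 = 0+0+0+0+0+0+1+1+1+1+1+0+0+0+0+0+0+0+0+1+1+1+1+1+0+0 mod 2 = 0
  c[8] = d·G[:,8] = (01000011111000100101111100)·(00001000000000000000000000) mod 2 = 0+0+0+0+0+0+0+0+0+0+0+0+0+0+0+0+0+0+0+0+0+0+0+0+0+0 mod 2 = 0
  c[9] = d·G[:,9] = (01000011111000100101111100)·(00000100000000000000000000) mod 2 = 0+0+0+0+0+0+0+0+0+0+0+0+0+0+0+0+0+0+0+0+0+0+0+0+0+0 mod 2 = 0
  c[10] = d·G[:,10] = (01000011111000100101111100)·(00000010000000000000000000) mod 2 = 0+0+0+0+0+0+1+0+0+0+0+0+0+0+0+0+0+0+0+0+0+0+0+0+0+0 mod 2 = 1
  c[11] = d·G[:,11] = (01000011111000100101111100)·(00000001000000000000000000) mod 2 = 0+0+0+0+0+0+0+1+0+0+0+0+0+0+0+0+0+0+0+0+0+0+0+0+0+0 mod 2 = 1
  c[12] = d·G[:,12] = (01000011111000100101111100)·(00000000100000000000000000) mod 2 = 0+0+0+0+0+0+0+0+1+0+0+0+0+0+0+0+0+0+0+0+0+0+0+0+0+0 mod 2 = 1
  c[13] = d·G[:,13] = (01000011111000100101111100)·(00000000010000000000000000) mod 2 = 0+0+0+0+0+0+0+0+0+1+0+0+0+0+0+0+0+0+0+0+0+0+0+0+0+0 mod 2 = 1
  c[14] = d·G[:,14] = (01000011111000100101111100)·(00000000001000000000000000) mod 2 = 0+0+0+0+0+0+0+0+0+0+1+0+0+0+0+0+0+0+0+0+0+0+0+0+0+0 mod 2 = 1
  c[15] = d·G[:,15] = (01000011111000100101111100)·(00000000000111111111111111) mod 2 = 0+0+0+0+0+0+0+0+0+0+0+0+0+0+1+0+0+1+0+1+1+1+1+1+0+0 mod 2 = 1
  c[16] = d·G[:,16] = (01000011111000100101111100)·(00000000000100000000000000) mod 2 = 0+0+0+0+0+0+0+0+0+0+0+0+0+0+0+0+0+0+0+0+0+0+0+0+0+0 mod 2 = 0
  c[17] = d·G[:,17] = (01000011111000100101111100)·(00000000000010000000000000) mod 2 = 0+0+0+0+0+0+0+0+0+0+0+0+0+0+0+0+0+0+0+0+0+0+0+0+0+0 mod 2 = 0
  c[18] = d·G[:,18] = (01000011111000100101111100)·(00000000000001000000000000) mod 2 = 0+0+0+0+0+0+0+0+0+0+0+0+0+0+0+0+0+0+0+0+0+0+0+0+0+0 mod 2 = 0
  c[19] = d·G[:,19] = (01000011111000100101111100)·(00000000000000100000000000) mod 2 = 0+0+0+0+0+0+0+0+0+0+0+0+0+0+1+0+0+0+0+0+0+0+0+0+0+0 mod 2 = 1
  c[20] = d·G[:,20] = (01000011111000100101111100)·(00000000000000010000000000) mod 2 = 0+0+0+0+0+0+0+0+0+0+0+0+0+0+0+0+0+0+0+0+0+0+0+0+0+0 mod 2 = 0
  c[21] = d·G[:,21] = (01000011111000100101111100)·(00000000000000001000000000) mod 2 = 0+0+0+0+0+0+0+0+0+0+0+0+0+0+0+0+0+0+0+0+0+0+0+0+0+0 mod 2 = 0
  c[22] = d·G[:,22] = (01000011111000100101111100)·(00000000000000000100000000) mod 2 = 0+0+0+0+0+0+0+0+0+0+0+0+0+0+0+0+0+1+0+0+0+0+0+0+0+0 mod 2 = 1
  c[23] = d·G[:,23] = (01000011111000100101111100)·(00000000000000000010000000) mod 2 = 0+0+0+0+0+0+0+0+0+0+0+0+0+0+0+0+0+0+0+0+0+0+0+0+0+0 mod 2 = 0
  c[24] = d·G[:,24] = (01000011111000100101111100)·(00000000000000000001000000) mod 2 = 0+0+0+0+0+0+0+0+0+0+0+0+0+0+0+0+0+0+0+1+0+0+0+0+0+0 mod 2 = 1
  c[25] = d·G[:,25] = (01000011111000100101111100)·(00000000000000000000100000) mod 2 = 0+0+0+0+0+0+0+0+0+0+0+0+0+0+0+0+0+0+0+0+1+0+0+0+0+0 mod 2 = 1
  c[26] = d·G[:,26] = (01000011111000100101111100)·(00000000000000000000010000) mod 2 = 0+0+0+0+0+0+0+0+0+0+0+0+0+0+0+0+0+0+0+0+0+1+0+0+0+0 mod 2 = 1
  c[27] = d·G[:,27] = (01000011111000100101111100)·(00000000000000000000001000) mod 2 = 0+0+0+0+0+0+0+0+0+0+0+0+0+0+0+0+0+0+0+0+0+0+1+0+0+0 mod 2 = 1
  c[28] = d·G[:,28] = (01000011111000100101111100)·(00000000000000000000000100) mod 2 = 0+0+0+0+0+0+0+0+0+0+0+0+0+0+0+0+0+0+0+0+0+0+0+1+0+0 mod 2 = 1
  c[29] = d·G[:,29] = (01000011111000100101111100)·(00000000000000000000000010) mod 2 = 0+0+0+0+0+0+0+0+0+0+0+0+0+0+0+0+0+0+0+0+0+0+0+0+0+0 mod 2 = 0
  c[30] = d·G[:,30] = (01000011111000100101111100)·(00000000000000000000000001) mod 2 = 0+0+0+0+0+0+0+0+0+0+0+0+0+0+0+0+0+0+0+0+0+0+0+0+0+0 mod 2 = 0
Codeword = 0001100000111111000100101111100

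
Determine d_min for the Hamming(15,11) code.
d_min = 3 (every single-error-correcting Hamming code has d_min = 3).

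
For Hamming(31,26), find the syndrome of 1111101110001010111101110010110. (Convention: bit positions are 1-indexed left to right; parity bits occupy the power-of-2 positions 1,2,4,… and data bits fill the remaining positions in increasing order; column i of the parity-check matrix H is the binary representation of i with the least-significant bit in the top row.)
Syndrome s = H · r^T (mod 2), r = 1111101110001010111101110010110:
  s[0] = (1010101010101010101010101010101)·(1111101110001010111101110010110) mod 2 = 1+0+1+0+1+0+1+0+1+0+0+0+1+0+1+0+1+0+1+0+0+0+1+0+0+0+1+0+1+0+0 mod 2 = 0
  s[1] = (0110011001100110011001100110011)·(1111101110001010111101110010110) mod 2 = 0+1+1+0+0+0+1+0+0+0+0+0+0+0+1+0+0+1+1+0+0+1+1+0+0+0+1+0+0+1+0 mod 2 = 0
  s[2] = (0001111000011110000111100001111)·(1111101110001010111101110010110) mod 2 = 0+0+0+1+1+0+1+0+0+0+0+0+1+0+1+0+0+0+0+1+0+1+1+0+0+0+0+0+1+1+0 mod 2 = 0
  s[3] = (0000000111111110000000011111111)·(1111101110001010111101110010110) mod 2 = 0+0+0+0+0+0+0+1+1+0+0+0+1+0+1+0+0+0+0+0+0+0+0+1+0+0+1+0+1+1+0 mod 2 = 0
  s[4] = (0000000000000001111111111111111)·(1111101110001010111101110010110) mod 2 = 0+0+0+0+0+0+0+0+0+0+0+0+0+0+0+0+1+1+1+1+0+1+1+1+0+0+1+0+1+1+0 mod 2 = 0
Syndrome = 00000
s = 0: no error detected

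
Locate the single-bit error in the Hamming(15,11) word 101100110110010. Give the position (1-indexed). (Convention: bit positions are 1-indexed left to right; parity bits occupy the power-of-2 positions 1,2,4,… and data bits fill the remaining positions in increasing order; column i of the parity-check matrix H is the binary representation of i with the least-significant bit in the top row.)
Syndrome s = H · r^T (mod 2), r = 101100110110010:
  s[0] = (101010101010101)·(101100110110010) mod 2 = 1+0+1+0+0+0+1+0+0+0+1+0+0+0+0 mod 2 = 0
  s[1] = (011001100110011)·(101100110110010) mod 2 = 0+0+1+0+0+0+1+0+0+1+1+0+0+1+0 mod 2 = 1
  s[2] = (000111100001111)·(101100110110010) mod 2 = 0+0+0+1+0+0+1+0+0+0+0+0+0+1+0 mod 2 = 1
  s[3] = (000000011111111)·(101100110110010) mod 2 = 0+0+0+0+0+0+0+1+0+1+1+0+0+1+0 mod 2 = 0
Syndrome = 0110
Column i of H is the binary representation of i, so the syndrome is the binary index of the flipped bit.
Read s = 0110 with s[0] as LSB: 0·2^0 + 1·2^1 + 1·2^2 + 0·2^3 = 6.
Error is at bit position 6.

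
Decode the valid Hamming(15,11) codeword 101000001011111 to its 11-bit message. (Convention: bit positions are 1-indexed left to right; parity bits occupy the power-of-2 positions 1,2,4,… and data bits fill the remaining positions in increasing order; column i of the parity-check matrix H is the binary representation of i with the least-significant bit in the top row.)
Parity bits occupy power-of-2 positions; data bits are at positions {3,5,6,7,9,10,11,12,13,14,15} (1-indexed).
Extract: c[3]=1 c[5]=0 c[6]=0 c[7]=0 c[9]=1 c[10]=0 c[11]=1 c[12]=1 c[13]=1 c[14]=1 c[15]=1
Data = 10001011111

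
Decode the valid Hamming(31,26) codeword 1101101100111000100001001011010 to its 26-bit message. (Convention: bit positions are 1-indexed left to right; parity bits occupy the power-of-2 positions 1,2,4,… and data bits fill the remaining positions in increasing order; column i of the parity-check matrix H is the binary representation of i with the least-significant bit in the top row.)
Parity bits occupy power-of-2 positions; data bits are at positions {3,5,6,7,9,10,11,12,13,14,15,17,18,19,20,21,22,23,24,25,26,27,28,29,30,31} (1-indexed).
Extract: c[3]=0 c[5]=1 c[6]=0 c[7]=1 c[9]=0 c[10]=0 c[11]=1 c[12]=1 c[13]=1 c[14]=0 c[15]=0 c[17]=1 c[18]=0 c[19]=0 c[20]=0 c[21]=0 c[22]=1 c[23]=0 c[24]=0 c[25]=1 c[26]=0 c[27]=1 c[28]=1 c[29]=0 c[30]=1 c[31]=0
Data = 01010011100100001001011010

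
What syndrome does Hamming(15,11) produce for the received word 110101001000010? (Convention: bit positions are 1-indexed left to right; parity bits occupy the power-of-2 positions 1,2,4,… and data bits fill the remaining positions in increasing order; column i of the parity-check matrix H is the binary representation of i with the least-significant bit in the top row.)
Syndrome s = H · r^T (mod 2), r = 110101001000010:
  s[0] = (101010101010101)·(110101001000010) mod 2 = 1+0+0+0+0+0+0+0+1+0+0+0+0+0+0 mod 2 = 0
  s[1] = (011001100110011)·(110101001000010) mod 2 = 0+1+0+0+0+1+0+0+0+0+0+0+0+1+0 mod 2 = 1
  s[2] = (000111100001111)·(110101001000010) mod 2 = 0+0+0+1+0+1+0+0+0+0+0+0+0+1+0 mod 2 = 1
  s[3] = (000000011111111)·(110101001000010) mod 2 = 0+0+0+0+0+0+0+0+1+0+0+0+0+1+0 mod 2 = 0
Syndrome = 0110
Non-zero syndrome: error at position 6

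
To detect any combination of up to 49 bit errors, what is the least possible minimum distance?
Detecting e errors requires d_min ≥ e + 1 = 49 + 1 = 50.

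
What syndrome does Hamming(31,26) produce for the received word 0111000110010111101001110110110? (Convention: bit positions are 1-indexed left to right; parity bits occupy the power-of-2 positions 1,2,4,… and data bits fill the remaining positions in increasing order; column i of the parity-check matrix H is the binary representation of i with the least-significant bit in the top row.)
Syndrome s = H · r^T (mod 2), r = 0111000110010111101001110110110:
  s[0] = (1010101010101010101010101010101)·(0111000110010111101001110110110) mod 2 = 0+0+1+0+0+0+0+0+1+0+0+0+0+0+1+0+1+0+1+0+0+0+1+0+0+0+1+0+1+0+0 mod 2 = 0
  s[1] = (0110011001100110011001100110011)·(0111000110010111101001110110110) mod 2 = 0+1+1+0+0+0+0+0+0+0+0+0+0+1+1+0+0+0+1+0+0+1+1+0+0+1+1+0+0+1+0 mod 2 = 0
  s[2] = (0001111000011110000111100001111)·(0111000110010111101001110110110) mod 2 = 0+0+0+1+0+0+0+0+0+0+0+1+0+1+1+0+0+0+0+0+0+1+1+0+0+0+0+0+1+1+0 mod 2 = 0
  s[3] = (0000000111111110000000011111111)·(0111000110010111101001110110110) mod 2 = 0+0+0+0+0+0+0+1+1+0+0+1+0+1+1+0+0+0+0+0+0+0+0+1+0+1+1+0+1+1+0 mod 2 = 0
  s[4] = (0000000000000001111111111111111)·(0111000110010111101001110110110) mod 2 = 0+0+0+0+0+0+0+0+0+0+0+0+0+0+0+1+1+0+1+0+0+1+1+1+0+1+1+0+1+1+0 mod 2 = 0
Syndrome = 00000
s = 0: no error detected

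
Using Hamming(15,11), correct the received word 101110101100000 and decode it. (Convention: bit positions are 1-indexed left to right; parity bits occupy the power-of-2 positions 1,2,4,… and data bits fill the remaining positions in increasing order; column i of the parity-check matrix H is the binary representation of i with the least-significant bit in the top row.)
Syndrome s = H · r^T (mod 2), r = 101110101100000:
  s[0] = (101010101010101)·(101110101100000) mod 2 = 1+0+1+0+1+0+1+0+1+0+0+0+0+0+0 mod 2 = 1
  s[1] = (011001100110011)·(101110101100000) mod 2 = 0+0+1+0+0+0+1+0+0+1+0+0+0+0+0 mod 2 = 1
  s[2] = (000111100001111)·(101110101100000) mod 2 = 0+0+0+1+1+0+1+0+0+0+0+0+0+0+0 mod 2 = 1
  s[3] = (000000011111111)·(101110101100000) mod 2 = 0+0+0+0+0+0+0+0+1+1+0+0+0+0+0 mod 2 = 0
Syndrome = 1110
Column 7 of H equals this syndrome → error at bit 7 (1-indexed).
Flip bit 7: 101110101100000 → 101110001100000
Extract data bits at positions {3,5,6,7,9,10,11,12,13,14,15}: 11001100000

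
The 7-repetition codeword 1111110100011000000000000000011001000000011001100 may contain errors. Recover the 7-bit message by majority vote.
Split into 7-bit blocks and majority-vote each:
  block 1 = 1111110: 6 ones, 1 zeros → 1
  block 2 = 1000110: 3 ones, 4 zeros → 0
  block 3 = 0000000: 0 ones, 7 zeros → 0
  block 4 = 0000000: 0 ones, 7 zeros → 0
  block 5 = 0110010: 3 ones, 4 zeros → 0
  block 6 = 0000001: 1 ones, 6 zeros → 0
  block 7 = 1001100: 3 ones, 4 zeros → 0
Decoded = 1000000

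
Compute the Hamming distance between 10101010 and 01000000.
XOR = 11101010, count of 1s = 5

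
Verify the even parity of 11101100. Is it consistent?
Sum of all bits: 1+1+1+0+1+1+0+0 = 5; 5 mod 2 = 1. Result is 1 → parity error detected.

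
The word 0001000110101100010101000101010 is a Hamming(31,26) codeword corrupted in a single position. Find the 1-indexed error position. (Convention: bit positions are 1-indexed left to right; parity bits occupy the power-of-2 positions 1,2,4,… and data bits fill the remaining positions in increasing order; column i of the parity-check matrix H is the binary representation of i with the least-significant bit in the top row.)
Syndrome s = H · r^T (mod 2), r = 0001000110101100010101000101010:
  s[0] = (1010101010101010101010101010101)·(0001000110101100010101000101010) mod 2 = 0+0+0+0+0+0+0+0+1+0+1+0+1+0+0+0+0+0+0+0+0+0+0+0+0+0+0+0+0+0+0 mod 2 = 1
  s[1] = (0110011001100110011001100110011)·(0001000110101100010101000101010) mod 2 = 0+0+0+0+0+0+0+0+0+0+1+0+0+1+0+0+0+1+0+0+0+1+0+0+0+1+0+0+0+1+0 mod 2 = 0
  s[2] = (0001111000011110000111100001111)·(0001000110101100010101000101010) mod 2 = 0+0+0+1+0+0+0+0+0+0+0+0+1+1+0+0+0+0+0+1+0+1+0+0+0+0+0+1+0+1+0 mod 2 = 1
  s[3] = (0000000111111110000000011111111)·(0001000110101100010101000101010) mod 2 = 0+0+0+0+0+0+0+1+1+0+1+0+1+1+0+0+0+0+0+0+0+0+0+0+0+1+0+1+0+1+0 mod 2 = 0
  s[4] = (0000000000000001111111111111111)·(0001000110101100010101000101010) mod 2 = 0+0+0+0+0+0+0+0+0+0+0+0+0+0+0+0+0+1+0+1+0+1+0+0+0+1+0+1+0+1+0 mod 2 = 0
Syndrome = 10100
Column i of H is the binary representation of i, so the syndrome is the binary index of the flipped bit.
Read s = 10100 with s[0] as LSB: 1·2^0 + 0·2^1 + 1·2^2 + 0·2^3 + 0·2^4 = 5.
Error is at bit position 5.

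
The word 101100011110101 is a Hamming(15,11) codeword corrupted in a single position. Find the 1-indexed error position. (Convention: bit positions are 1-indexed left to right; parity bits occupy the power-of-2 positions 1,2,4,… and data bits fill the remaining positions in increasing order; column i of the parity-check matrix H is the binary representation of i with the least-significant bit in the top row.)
Syndrome s = H · r^T (mod 2), r = 101100011110101:
  s[0] = (101010101010101)·(101100011110101) mod 2 = 1+0+1+0+0+0+0+0+1+0+1+0+1+0+1 mod 2 = 0
  s[1] = (011001100110011)·(101100011110101) mod 2 = 0+0+1+0+0+0+0+0+0+1+1+0+0+0+1 mod 2 = 0
  s[2] = (000111100001111)·(101100011110101) mod 2 = 0+0+0+1+0+0+0+0+0+0+0+0+1+0+1 mod 2 = 1
  s[3] = (000000011111111)·(101100011110101) mod 2 = 0+0+0+0+0+0+0+1+1+1+1+0+1+0+1 mod 2 = 0
Syndrome = 0010
Column i of H is the binary representation of i, so the syndrome is the binary index of the flipped bit.
Read s = 0010 with s[0] as LSB: 0·2^0 + 0·2^1 + 1·2^2 + 0·2^3 = 4.
Error is at bit position 4.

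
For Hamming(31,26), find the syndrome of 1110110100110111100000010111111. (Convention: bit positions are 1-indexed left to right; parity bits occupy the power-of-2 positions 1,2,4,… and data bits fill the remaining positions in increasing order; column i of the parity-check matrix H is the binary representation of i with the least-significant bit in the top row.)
Syndrome s = H · r^T (mod 2), r = 1110110100110111100000010111111:
  s[0] = (1010101010101010101010101010101)·(1110110100110111100000010111111) mod 2 = 1+0+1+0+1+0+0+0+0+0+1+0+0+0+1+0+1+0+0+0+0+0+0+0+0+0+1+0+1+0+1 mod 2 = 1
  s[1] = (0110011001100110011001100110011)·(1110110100110111100000010111111) mod 2 = 0+1+1+0+0+1+0+0+0+0+1+0+0+1+1+0+0+0+0+0+0+0+0+0+0+1+1+0+0+1+1 mod 2 = 0
  s[2] = (0001111000011110000111100001111)·(1110110100110111100000010111111) mod 2 = 0+0+0+0+1+1+0+0+0+0+0+1+0+1+1+0+0+0+0+0+0+0+0+0+0+0+0+1+1+1+1 mod 2 = 1
  s[3] = (0000000111111110000000011111111)·(1110110100110111100000010111111) mod 2 = 0+0+0+0+0+0+0+1+0+0+1+1+0+1+1+0+0+0+0+0+0+0+0+1+0+1+1+1+1+1+1 mod 2 = 0
  s[4] = (0000000000000001111111111111111)·(1110110100110111100000010111111) mod 2 = 0+0+0+0+0+0+0+0+0+0+0+0+0+0+0+1+1+0+0+0+0+0+0+1+0+1+1+1+1+1+1 mod 2 = 1
Syndrome = 10101
Non-zero syndrome: error at position 21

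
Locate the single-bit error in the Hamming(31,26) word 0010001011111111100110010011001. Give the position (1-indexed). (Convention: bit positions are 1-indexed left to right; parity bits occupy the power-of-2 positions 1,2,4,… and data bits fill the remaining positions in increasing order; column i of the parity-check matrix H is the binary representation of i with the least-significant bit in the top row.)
Syndrome s = H · r^T (mod 2), r = 0010001011111111100110010011001:
  s[0] = (1010101010101010101010101010101)·(0010001011111111100110010011001) mod 2 = 0+0+1+0+0+0+1+0+1+0+1+0+1+0+1+0+1+0+0+0+1+0+0+0+0+0+1+0+0+0+1 mod 2 = 0
  s[1] = (0110011001100110011001100110011)·(0010001011111111100110010011001) mod 2 = 0+0+1+0+0+0+1+0+0+1+1+0+0+1+1+0+0+0+0+0+0+0+0+0+0+0+1+0+0+0+1 mod 2 = 0
  s[2] = (0001111000011110000111100001111)·(0010001011111111100110010011001) mod 2 = 0+0+0+0+0+0+1+0+0+0+0+1+1+1+1+0+0+0+0+1+1+0+0+0+0+0+0+1+0+0+1 mod 2 = 1
  s[3] = (0000000111111110000000011111111)·(0010001011111111100110010011001) mod 2 = 0+0+0+0+0+0+0+0+1+1+1+1+1+1+1+0+0+0+0+0+0+0+0+1+0+0+1+1+0+0+1 mod 2 = 1
  s[4] = (0000000000000001111111111111111)·(0010001011111111100110010011001) mod 2 = 0+0+0+0+0+0+0+0+0+0+0+0+0+0+0+1+1+0+0+1+1+0+0+1+0+0+1+1+0+0+1 mod 2 = 0
Syndrome = 00110
Column i of H is the binary representation of i, so the syndrome is the binary index of the flipped bit.
Read s = 00110 with s[0] as LSB: 0·2^0 + 0·2^1 + 1·2^2 + 1·2^3 + 0·2^4 = 12.
Error is at bit position 12.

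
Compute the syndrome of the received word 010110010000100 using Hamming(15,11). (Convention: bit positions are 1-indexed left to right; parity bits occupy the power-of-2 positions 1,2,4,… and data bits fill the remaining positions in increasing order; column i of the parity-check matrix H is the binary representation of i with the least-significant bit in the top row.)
Syndrome s = H · r^T (mod 2), r = 010110010000100:
  s[0] = (101010101010101)·(010110010000100) mod 2 = 0+0+0+0+1+0+0+0+0+0+0+0+1+0+0 mod 2 = 0
  s[1] = (011001100110011)·(010110010000100) mod 2 = 0+1+0+0+0+0+0+0+0+0+0+0+0+0+0 mod 2 = 1
  s[2] = (000111100001111)·(010110010000100) mod 2 = 0+0+0+1+1+0+0+0+0+0+0+0+1+0+0 mod 2 = 1
  s[3] = (000000011111111)·(010110010000100) mod 2 = 0+0+0+0+0+0+0+1+0+0+0+0+1+0+0 mod 2 = 0
Syndrome = 0110
Non-zero syndrome: error at position 6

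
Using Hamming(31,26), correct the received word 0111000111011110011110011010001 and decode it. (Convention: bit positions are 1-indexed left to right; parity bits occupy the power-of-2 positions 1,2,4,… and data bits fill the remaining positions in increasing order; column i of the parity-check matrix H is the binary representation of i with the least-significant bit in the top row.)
Syndrome s = H · r^T (mod 2), r = 0111000111011110011110011010001:
  s[0] = (1010101010101010101010101010101)·(0111000111011110011110011010001) mod 2 = 0+0+1+0+0+0+0+0+1+0+0+0+1+0+1+0+0+0+1+0+1+0+0+0+1+0+1+0+0+0+1 mod 2 = 1
  s[1] = (0110011001100110011001100110011)·(0111000111011110011110011010001) mod 2 = 0+1+1+0+0+0+0+0+0+1+0+0+0+1+1+0+0+1+1+0+0+0+0+0+0+0+1+0+0+0+1 mod 2 = 1
  s[2] = (0001111000011110000111100001111)·(0111000111011110011110011010001) mod 2 = 0+0+0+1+0+0+0+0+0+0+0+1+1+1+1+0+0+0+0+1+1+0+0+0+0+0+0+0+0+0+1 mod 2 = 0
  s[3] = (0000000111111110000000011111111)·(0111000111011110011110011010001) mod 2 = 0+0+0+0+0+0+0+1+1+1+0+1+1+1+1+0+0+0+0+0+0+0+0+1+1+0+1+0+0+0+1 mod 2 = 1
  s[4] = (0000000000000001111111111111111)·(0111000111011110011110011010001) mod 2 = 0+0+0+0+0+0+0+0+0+0+0+0+0+0+0+0+0+1+1+1+1+0+0+1+1+0+1+0+0+0+1 mod 2 = 0
Syndrome = 11010
Column 11 of H equals this syndrome → error at bit 11 (1-indexed).
Flip bit 11: 0111000111011110011110011010001 → 0111000111111110011110011010001
Extract data bits at positions {3,5,6,7,9,10,11,12,13,14,15,17,18,19,20,21,22,23,24,25,26,27,28,29,30,31}: 10001111111011110011010001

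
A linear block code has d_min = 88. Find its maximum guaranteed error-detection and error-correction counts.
(a) Detection requires d_min ≥ e+1, so e ≤ d_min − 1 = 87.
(b) Correction requires d_min ≥ 2t+1, so t ≤ ⌊(d_min − 1)/2⌋ = ⌊87/2⌋ = 43.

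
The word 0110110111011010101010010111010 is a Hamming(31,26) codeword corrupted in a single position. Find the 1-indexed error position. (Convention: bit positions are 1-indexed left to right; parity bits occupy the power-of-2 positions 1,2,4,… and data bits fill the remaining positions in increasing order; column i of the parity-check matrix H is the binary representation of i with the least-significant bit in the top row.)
Syndrome s = H · r^T (mod 2), r = 0110110111011010101010010111010:
  s[0] = (1010101010101010101010101010101)·(0110110111011010101010010111010) mod 2 = 0+0+1+0+1+0+0+0+1+0+0+0+1+0+1+0+1+0+1+0+1+0+0+0+0+0+1+0+0+0+0 mod 2 = 1
  s[1] = (0110011001100110011001100110011)·(0110110111011010101010010111010) mod 2 = 0+1+1+0+0+1+0+0+0+1+0+0+0+0+1+0+0+0+1+0+0+0+0+0+0+1+1+0+0+1+0 mod 2 = 1
  s[2] = (0001111000011110000111100001111)·(0110110111011010101010010111010) mod 2 = 0+0+0+0+1+1+0+0+0+0+0+1+1+0+1+0+0+0+0+0+1+0+0+0+0+0+0+1+0+1+0 mod 2 = 0
  s[3] = (0000000111111110000000011111111)·(0110110111011010101010010111010) mod 2 = 0+0+0+0+0+0+0+1+1+1+0+1+1+0+1+0+0+0+0+0+0+0+0+1+0+1+1+1+0+1+0 mod 2 = 1
  s[4] = (0000000000000001111111111111111)·(0110110111011010101010010111010) mod 2 = 0+0+0+0+0+0+0+0+0+0+0+0+0+0+0+0+1+0+1+0+1+0+0+1+0+1+1+1+0+1+0 mod 2 = 0
Syndrome = 11010
Column i of H is the binary representation of i, so the syndrome is the binary index of the flipped bit.
Read s = 11010 with s[0] as LSB: 1·2^0 + 1·2^1 + 0·2^2 + 1·2^3 + 0·2^4 = 11.
Error is at bit position 11.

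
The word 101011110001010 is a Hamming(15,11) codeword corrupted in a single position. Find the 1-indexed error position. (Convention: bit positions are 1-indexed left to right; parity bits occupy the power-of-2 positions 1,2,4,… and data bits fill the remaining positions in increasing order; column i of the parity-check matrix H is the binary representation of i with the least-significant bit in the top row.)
Syndrome s = H · r^T (mod 2), r = 101011110001010:
  s[0] = (101010101010101)·(101011110001010) mod 2 = 1+0+1+0+1+0+1+0+0+0+0+0+0+0+0 mod 2 = 0
  s[1] = (011001100110011)·(101011110001010) mod 2 = 0+0+1+0+0+1+1+0+0+0+0+0+0+1+0 mod 2 = 0
  s[2] = (000111100001111)·(101011110001010) mod 2 = 0+0+0+0+1+1+1+0+0+0+0+1+0+1+0 mod 2 = 1
  s[3] = (000000011111111)·(101011110001010) mod 2 = 0+0+0+0+0+0+0+1+0+0+0+1+0+1+0 mod 2 = 1
Syndrome = 0011
Column i of H is the binary representation of i, so the syndrome is the binary index of the flipped bit.
Read s = 0011 with s[0] as LSB: 0·2^0 + 0·2^1 + 1·2^2 + 1·2^3 = 12.
Error is at bit position 12.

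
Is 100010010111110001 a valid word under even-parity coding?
Sum of all bits: 1+0+0+0+1+0+0+1+0+1+1+1+1+1+0+0+0+1 = 9; 9 mod 2 = 1. Result is 1 → parity error detected.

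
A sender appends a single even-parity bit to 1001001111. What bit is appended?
Sum of data bits: 1+0+0+1+0+0+1+1+1+1 = 6.
6 mod 2 = 0, so parity bit = 0.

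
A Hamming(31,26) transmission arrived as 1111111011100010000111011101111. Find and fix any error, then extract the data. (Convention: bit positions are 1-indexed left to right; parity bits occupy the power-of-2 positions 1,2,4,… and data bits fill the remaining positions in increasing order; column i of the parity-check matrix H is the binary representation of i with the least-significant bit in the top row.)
Syndrome s = H · r^T (mod 2), r = 1111111011100010000111011101111:
  s[0] = (1010101010101010101010101010101)·(1111111011100010000111011101111) mod 2 = 1+0+1+0+1+0+1+0+1+0+1+0+0+0+1+0+0+0+0+0+1+0+0+0+1+0+0+0+1+0+1 mod 2 = 1
  s[1] = (0110011001100110011001100110011)·(1111111011100010000111011101111) mod 2 = 0+1+1+0+0+1+1+0+0+1+1+0+0+0+1+0+0+0+0+0+0+1+0+0+0+1+0+0+0+1+1 mod 2 = 1
  s[2] = (0001111000011110000111100001111)·(1111111011100010000111011101111) mod 2 = 0+0+0+1+1+1+1+0+0+0+0+0+0+0+1+0+0+0+0+1+1+1+0+0+0+0+0+1+1+1+1 mod 2 = 0
  s[3] = (0000000111111110000000011111111)·(1111111011100010000111011101111) mod 2 = 0+0+0+0+0+0+0+0+1+1+1+0+0+0+1+0+0+0+0+0+0+0+0+1+1+1+0+1+1+1+1 mod 2 = 1
  s[4] = (0000000000000001111111111111111)·(1111111011100010000111011101111) mod 2 = 0+0+0+0+0+0+0+0+0+0+0+0+0+0+0+0+0+0+0+1+1+1+0+1+1+1+0+1+1+1+1 mod 2 = 0
Syndrome = 11010
Column 11 of H equals this syndrome → error at bit 11 (1-indexed).
Flip bit 11: 1111111011100010000111011101111 → 1111111011000010000111011101111
Extract data bits at positions {3,5,6,7,9,10,11,12,13,14,15,17,18,19,20,21,22,23,24,25,26,27,28,29,30,31}: 11111100001000111011101111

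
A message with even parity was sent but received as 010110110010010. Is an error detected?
Sum of received bits: 0+1+0+1+1+0+1+1+0+0+1+0+0+1+0 = 7; 7 mod 2 = 1. Result is 1 ≠ 0 → error detected.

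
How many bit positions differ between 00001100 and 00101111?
XOR = 00100011, count of 1s = 3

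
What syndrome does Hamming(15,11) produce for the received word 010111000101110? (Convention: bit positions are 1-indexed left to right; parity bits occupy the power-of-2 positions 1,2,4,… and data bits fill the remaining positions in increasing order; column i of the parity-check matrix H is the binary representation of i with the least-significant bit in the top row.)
Syndrome s = H · r^T (mod 2), r = 010111000101110:
  s[0] = (101010101010101)·(010111000101110) mod 2 = 0+0+0+0+1+0+0+0+0+0+0+0+1+0+0 mod 2 = 0
  s[1] = (011001100110011)·(010111000101110) mod 2 = 0+1+0+0+0+1+0+0+0+1+0+0+0+1+0 mod 2 = 0
  s[2] = (000111100001111)·(010111000101110) mod 2 = 0+0+0+1+1+1+0+0+0+0+0+1+1+1+0 mod 2 = 0
  s[3] = (000000011111111)·(010111000101110) mod 2 = 0+0+0+0+0+0+0+0+0+1+0+1+1+1+0 mod 2 = 0
Syndrome = 0000
s = 0: no error detected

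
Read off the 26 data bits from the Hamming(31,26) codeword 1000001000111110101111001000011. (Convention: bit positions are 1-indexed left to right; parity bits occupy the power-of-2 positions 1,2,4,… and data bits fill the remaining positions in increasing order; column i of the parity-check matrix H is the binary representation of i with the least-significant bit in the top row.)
Parity bits occupy power-of-2 positions; data bits are at positions {3,5,6,7,9,10,11,12,13,14,15,17,18,19,20,21,22,23,24,25,26,27,28,29,30,31} (1-indexed).
Extract: c[3]=0 c[5]=0 c[6]=0 c[7]=1 c[9]=0 c[10]=0 c[11]=1 c[12]=1 c[13]=1 c[14]=1 c[15]=1 c[17]=1 c[18]=0 c[19]=1 c[20]=1 c[21]=1 c[22]=1 c[23]=0 c[24]=0 c[25]=1 c[26]=0 c[27]=0 c[28]=0 c[29]=0 c[30]=1 c[31]=1
Data = 00010011111101111001000011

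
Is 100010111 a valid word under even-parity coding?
Sum of all bits: 1+0+0+0+1+0+1+1+1 = 5; 5 mod 2 = 1. Result is 1 → parity error detected.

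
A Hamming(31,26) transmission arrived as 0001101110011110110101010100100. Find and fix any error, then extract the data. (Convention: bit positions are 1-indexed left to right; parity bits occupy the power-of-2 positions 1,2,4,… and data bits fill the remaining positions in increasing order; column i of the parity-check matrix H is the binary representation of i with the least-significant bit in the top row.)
Syndrome s = H · r^T (mod 2), r = 0001101110011110110101010100100:
  s[0] = (1010101010101010101010101010101)·(0001101110011110110101010100100) mod 2 = 0+0+0+0+1+0+1+0+1+0+0+0+1+0+1+0+1+0+0+0+0+0+0+0+0+0+0+0+1+0+0 mod 2 = 1
  s[1] = (0110011001100110011001100110011)·(0001101110011110110101010100100) mod 2 = 0+0+0+0+0+0+1+0+0+0+0+0+0+1+1+0+0+1+0+0+0+1+0+0+0+1+0+0+0+0+0 mod 2 = 0
  s[2] = (0001111000011110000111100001111)·(0001101110011110110101010100100) mod 2 = 0+0+0+1+1+0+1+0+0+0+0+1+1+1+1+0+0+0+0+1+0+1+0+0+0+0+0+0+1+0+0 mod 2 = 0
  s[3] = (0000000111111110000000011111111)·(0001101110011110110101010100100) mod 2 = 0+0+0+0+0+0+0+1+1+0+0+1+1+1+1+0+0+0+0+0+0+0+0+1+0+1+0+0+1+0+0 mod 2 = 1
  s[4] = (0000000000000001111111111111111)·(0001101110011110110101010100100) mod 2 = 0+0+0+0+0+0+0+0+0+0+0+0+0+0+0+0+1+1+0+1+0+1+0+1+0+1+0+0+1+0+0 mod 2 = 1
Syndrome = 10011
Column 25 of H equals this syndrome → error at bit 25 (1-indexed).
Flip bit 25: 0001101110011110110101010100100 → 0001101110011110110101011100100
Extract data bits at positions {3,5,6,7,9,10,11,12,13,14,15,17,18,19,20,21,22,23,24,25,26,27,28,29,30,31}: 01011001111110101011100100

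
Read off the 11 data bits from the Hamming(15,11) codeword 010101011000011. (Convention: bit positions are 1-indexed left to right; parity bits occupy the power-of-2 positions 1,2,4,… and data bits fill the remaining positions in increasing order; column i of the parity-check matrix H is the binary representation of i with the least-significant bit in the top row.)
Parity bits occupy power-of-2 positions; data bits are at positions {3,5,6,7,9,10,11,12,13,14,15} (1-indexed).
Extract: c[3]=0 c[5]=0 c[6]=1 c[7]=0 c[9]=1 c[10]=0 c[11]=0 c[12]=0 c[13]=0 c[14]=1 c[15]=1
Data = 00101000011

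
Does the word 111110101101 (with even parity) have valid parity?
Sum of all bits: 1+1+1+1+1+0+1+0+1+1+0+1 = 9; 9 mod 2 = 1. Result is 1 → parity error detected.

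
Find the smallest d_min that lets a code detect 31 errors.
Detecting e errors requires d_min ≥ e + 1 = 31 + 1 = 32.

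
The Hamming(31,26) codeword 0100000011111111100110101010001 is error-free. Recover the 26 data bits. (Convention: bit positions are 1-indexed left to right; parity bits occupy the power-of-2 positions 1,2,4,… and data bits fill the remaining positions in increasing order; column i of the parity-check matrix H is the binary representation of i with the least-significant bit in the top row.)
Parity bits occupy power-of-2 positions; data bits are at positions {3,5,6,7,9,10,11,12,13,14,15,17,18,19,20,21,22,23,24,25,26,27,28,29,30,31} (1-indexed).
Extract: c[3]=0 c[5]=0 c[6]=0 c[7]=0 c[9]=1 c[10]=1 c[11]=1 c[12]=1 c[13]=1 c[14]=1 c[15]=1 c[17]=1 c[18]=0 c[19]=0 c[20]=1 c[21]=1 c[22]=0 c[23]=1 c[24]=0 c[25]=1 c[26]=0 c[27]=1 c[28]=0 c[29]=0 c[30]=0 c[31]=1
Data = 00001111111100110101010001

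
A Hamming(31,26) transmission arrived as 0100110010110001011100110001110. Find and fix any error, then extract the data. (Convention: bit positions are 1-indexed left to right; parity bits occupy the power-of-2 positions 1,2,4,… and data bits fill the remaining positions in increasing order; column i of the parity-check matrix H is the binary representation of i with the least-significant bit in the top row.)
Syndrome s = H · r^T (mod 2), r = 0100110010110001011100110001110:
  s[0] = (1010101010101010101010101010101)·(0100110010110001011100110001110) mod 2 = 0+0+0+0+1+0+0+0+1+0+1+0+0+0+0+0+0+0+1+0+0+0+1+0+0+0+0+0+1+0+0 mod 2 = 0
  s[1] = (0110011001100110011001100110011)·(0100110010110001011100110001110) mod 2 = 0+1+0+0+0+1+0+0+0+0+1+0+0+0+0+0+0+1+1+0+0+0+1+0+0+0+0+0+0+1+0 mod 2 = 1
  s[2] = (0001111000011110000111100001111)·(0100110010110001011100110001110) mod 2 = 0+0+0+0+1+1+0+0+0+0+0+1+0+0+0+0+0+0+0+1+0+0+1+0+0+0+0+1+1+1+0 mod 2 = 0
  s[3] = (0000000111111110000000011111111)·(0100110010110001011100110001110) mod 2 = 0+0+0+0+0+0+0+0+1+0+1+1+0+0+0+0+0+0+0+0+0+0+0+1+0+0+0+1+1+1+0 mod 2 = 1
  s[4] = (0000000000000001111111111111111)·(0100110010110001011100110001110) mod 2 = 0+0+0+0+0+0+0+0+0+0+0+0+0+0+0+1+0+1+1+1+0+0+1+1+0+0+0+1+1+1+0 mod 2 = 1
Syndrome = 01011
Column 26 of H equals this syndrome → error at bit 26 (1-indexed).
Flip bit 26: 0100110010110001011100110001110 → 0100110010110001011100110101110
Extract data bits at positions {3,5,6,7,9,10,11,12,13,14,15,17,18,19,20,21,22,23,24,25,26,27,28,29,30,31}: 01101011000011100110101110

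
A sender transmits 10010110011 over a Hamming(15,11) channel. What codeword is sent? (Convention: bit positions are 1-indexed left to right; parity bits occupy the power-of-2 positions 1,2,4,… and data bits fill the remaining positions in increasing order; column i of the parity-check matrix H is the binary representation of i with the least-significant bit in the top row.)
Codeword c = d · G (mod 2), d = 10010110011:
  c[0] = d·G[:,0] = (10010110011)·(11011010101) mod 2 = 1+0+0+1+0+0+1+0+0+0+1 mod 2 = 0
  c[1] = d·G[:,1] = (10010110011)·(10110110011) mod 2 = 1+0+0+1+0+1+1+0+0+1+1 mod 2 = 0
  c[2] = d·G[:,2] = (10010110011)·(10000000000) mod 2 = 1+0+0+0+0+0+0+0+0+0+0 mod 2 = 1
  c[3] = d·G[:,3] = (10010110011)·(01110001111) mod 2 = 0+0+0+1+0+0+0+0+0+1+1 mod 2 = 1
  c[4] = d·G[:,4] = (10010110011)·(01000000000) mod 2 = 0+0+0+0+0+0+0+0+0+0+0 mod 2 = 0
  c[5] = d·G[:,5] = (10010110011)·(00100000000) mod 2 = 0+0+0+0+0+0+0+0+0+0+0 mod 2 = 0
  c[6] = d·G[:,6] = (10010110011)·(00010000000) mod 2 = 0+0+0+1+0+0+0+0+0+0+0 mod 2 = 1
  c[7] = d·G[:,7] = (10010110011)·(00001111111) mod 2 = 0+0+0+0+0+1+1+0+0+1+1 mod 2 = 0
  c[8] = d·G[:,8] = (10010110011)·(00001000000) mod 2 = 0+0+0+0+0+0+0+0+0+0+0 mod 2 = 0
  c[9] = d·G[:,9] = (10010110011)·(00000100000) mod 2 = 0+0+0+0+0+1+0+0+0+0+0 mod 2 = 1
  c[10] = d·G[:,10] = (10010110011)·(00000010000) mod 2 = 0+0+0+0+0+0+1+0+0+0+0 mod 2 = 1
  c[11] = d·G[:,11] = (10010110011)·(00000001000) mod 2 = 0+0+0+0+0+0+0+0+0+0+0 mod 2 = 0
  c[12] = d·G[:,12] = (10010110011)·(00000000100) mod 2 = 0+0+0+0+0+0+0+0+0+0+0 mod 2 = 0
  c[13] = d·G[:,13] = (10010110011)·(00000000010) mod 2 = 0+0+0+0+0+0+0+0+0+1+0 mod 2 = 1
  c[14] = d·G[:,14] = (10010110011)·(00000000001) mod 2 = 0+0+0+0+0+0+0+0+0+0+1 mod 2 = 1
Codeword = 001100100110011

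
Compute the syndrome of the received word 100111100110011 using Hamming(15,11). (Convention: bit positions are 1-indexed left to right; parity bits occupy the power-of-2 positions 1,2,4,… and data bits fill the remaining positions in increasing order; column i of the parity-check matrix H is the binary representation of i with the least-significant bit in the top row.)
Syndrome s = H · r^T (mod 2), r = 100111100110011:
  s[0] = (101010101010101)·(100111100110011) mod 2 = 1+0+0+0+1+0+1+0+0+0+1+0+0+0+1 mod 2 = 1
  s[1] = (011001100110011)·(100111100110011) mod 2 = 0+0+0+0+0+1+1+0+0+1+1+0+0+1+1 mod 2 = 0
  s[2] = (000111100001111)·(100111100110011) mod 2 = 0+0+0+1+1+1+1+0+0+0+0+0+0+1+1 mod 2 = 0
  s[3] = (000000011111111)·(100111100110011) mod 2 = 0+0+0+0+0+0+0+0+0+1+1+0+0+1+1 mod 2 = 0
Syndrome = 1000
Non-zero syndrome: error at position 1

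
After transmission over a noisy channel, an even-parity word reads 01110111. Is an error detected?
Sum of received bits: 0+1+1+1+0+1+1+1 = 6; 6 mod 2 = 0. Result is 0 → no error detected.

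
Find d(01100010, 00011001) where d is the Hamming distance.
XOR = 01111011, count of 1s = 6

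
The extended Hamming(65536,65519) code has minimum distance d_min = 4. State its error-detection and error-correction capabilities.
Detection only: up to d_min − 1 = 3 errors.
Correction: up to ⌊(d_min − 1)/2⌋ = ⌊3/2⌋ = 1 errors.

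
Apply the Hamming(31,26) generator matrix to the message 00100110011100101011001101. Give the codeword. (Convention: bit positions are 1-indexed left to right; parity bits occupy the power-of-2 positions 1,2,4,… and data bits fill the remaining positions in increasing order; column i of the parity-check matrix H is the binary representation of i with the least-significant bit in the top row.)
Codeword c = d · G (mod 2), d = 00100110011100101011001101:
  c[0] = d·G[:,0] = (00100110011100101011001101)·(11011010101101010101010101) mod 2 = 0+0+0+0+0+0+1+0+0+0+1+1+0+0+0+0+0+0+0+1+0+0+0+1+0+1 mod 2 = 0
  c[1] = d·G[:,1] = (00100110011100101011001101)·(10110110011011001100110011) mod 2 = 0+0+1+0+0+1+1+0+0+1+1+0+0+0+0+0+1+0+0+0+0+0+0+0+0+1 mod 2 = 1
  c[2] = d·G[:,2] = (00100110011100101011001101)·(10000000000000000000000000) mod 2 = 0+0+0+0+0+0+0+0+0+0+0+0+0+0+0+0+0+0+0+0+0+0+0+0+0+0 mod 2 = 0
  c[3] = d·G[:,3] = (00100110011100101011001101)·(01110001111000111100001111) mod 2 = 0+0+1+0+0+0+0+0+0+1+1+0+0+0+1+0+1+0+0+0+0+0+1+1+0+1 mod 2 = 0
  c[4] = d·G[:,4] = (00100110011100101011001101)·(01000000000000000000000000) mod 2 = 0+0+0+0+0+0+0+0+0+0+0+0+0+0+0+0+0+0+0+0+0+0+0+0+0+0 mod 2 = 0
  c[5] = d·G[:,5] = (00100110011100101011001101)·(00100000000000000000000000) mod 2 = 0+0+1+0+0+0+0+0+0+0+0+0+0+0+0+0+0+0+0+0+0+0+0+0+0+0 mod 2 = 1
  c[6] = d·G[:,6] = (00100110011100101011001101)·(00010000000000000000000000) mod 2 = 0+0+0+0+0+0+0+0+0+0+0+0+0+0+0+0+0+0+0+0+0+0+0+0+0+0 mod 2 = 0
  c[7] = d·G[:,7] = (00100110011100101011001101)·(00001111111000000011111111) mod 2 = 0+0+0+0+0+1+1+0+0+1+1+0+0+0+0+0+0+0+1+1+0+0+1+1+0+1 mod 2 = 1
  c[8] = d·G[:,8] = (00100110011100101011001101)·(00001000000000000000000000) mod 2 = 0+0+0+0+0+0+0+0+0+0+0+0+0+0+0+0+0+0+0+0+0+0+0+0+0+0 mod 2 = 0
  c[9] = d·G[:,9] = (00100110011100101011001101)·(00000100000000000000000000) mod 2 = 0+0+0+0+0+1+0+0+0+0+0+0+0+0+0+0+0+0+0+0+0+0+0+0+0+0 mod 2 = 1
  c[10] = d·G[:,10] = (00100110011100101011001101)·(00000010000000000000000000) mod 2 = 0+0+0+0+0+0+1+0+0+0+0+0+0+0+0+0+0+0+0+0+0+0+0+0+0+0 mod 2 = 1
  c[11] = d·G[:,11] = (00100110011100101011001101)·(00000001000000000000000000) mod 2 = 0+0+0+0+0+0+0+0+0+0+0+0+0+0+0+0+0+0+0+0+0+0+0+0+0+0 mod 2 = 0
  c[12] = d·G[:,12] = (00100110011100101011001101)·(00000000100000000000000000) mod 2 = 0+0+0+0+0+0+0+0+0+0+0+0+0+0+0+0+0+0+0+0+0+0+0+0+0+0 mod 2 = 0
  c[13] = d·G[:,13] = (00100110011100101011001101)·(00000000010000000000000000) mod 2 = 0+0+0+0+0+0+0+0+0+1+0+0+0+0+0+0+0+0+0+0+0+0+0+0+0+0 mod 2 = 1
  c[14] = d·G[:,14] = (00100110011100101011001101)·(00000000001000000000000000) mod 2 = 0+0+0+0+0+0+0+0+0+0+1+0+0+0+0+0+0+0+0+0+0+0+0+0+0+0 mod 2 = 1
  c[15] = d·G[:,15] = (00100110011100101011001101)·(00000000000111111111111111) mod 2 = 0+0+0+0+0+0+0+0+0+0+0+1+0+0+1+0+1+0+1+1+0+0+1+1+0+1 mod 2 = 0
  c[16] = d·G[:,16] = (00100110011100101011001101)·(00000000000100000000000000) mod 2 = 0+0+0+0+0+0+0+0+0+0+0+1+0+0+0+0+0+0+0+0+0+0+0+0+0+0 mod 2 = 1
  c[17] = d·G[:,17] = (00100110011100101011001101)·(00000000000010000000000000) mod 2 = 0+0+0+0+0+0+0+0+0+0+0+0+0+0+0+0+0+0+0+0+0+0+0+0+0+0 mod 2 = 0
  c[18] = d·G[:,18] = (00100110011100101011001101)·(00000000000001000000000000) mod 2 = 0+0+0+0+0+0+0+0+0+0+0+0+0+0+0+0+0+0+0+0+0+0+0+0+0+0 mod 2 = 0
  c[19] = d·G[:,19] = (00100110011100101011001101)·(00000000000000100000000000) mod 2 = 0+0+0+0+0+0+0+0+0+0+0+0+0+0+1+0+0+0+0+0+0+0+0+0+0+0 mod 2 = 1
  c[20] = d·G[:,20] = (00100110011100101011001101)·(00000000000000010000000000) mod 2 = 0+0+0+0+0+0+0+0+0+0+0+0+0+0+0+0+0+0+0+0+0+0+0+0+0+0 mod 2 = 0
  c[21] = d·G[:,21] = (00100110011100101011001101)·(00000000000000001000000000) mod 2 = 0+0+0+0+0+0+0+0+0+0+0+0+0+0+0+0+1+0+0+0+0+0+0+0+0+0 mod 2 = 1
  c[22] = d·G[:,22] = (00100110011100101011001101)·(00000000000000000100000000) mod 2 = 0+0+0+0+0+0+0+0+0+0+0+0+0+0+0+0+0+0+0+0+0+0+0+0+0+0 mod 2 = 0
  c[23] = d·G[:,23] = (00100110011100101011001101)·(00000000000000000010000000) mod 2 = 0+0+0+0+0+0+0+0+0+0+0+0+0+0+0+0+0+0+1+0+0+0+0+0+0+0 mod 2 = 1
  c[24] = d·G[:,24] = (00100110011100101011001101)·(00000000000000000001000000) mod 2 = 0+0+0+0+0+0+0+0+0+0+0+0+0+0+0+0+0+0+0+1+0+0+0+0+0+0 mod 2 = 1
  c[25] = d·G[:,25] = (00100110011100101011001101)·(00000000000000000000100000) mod 2 = 0+0+0+0+0+0+0+0+0+0+0+0+0+0+0+0+0+0+0+0+0+0+0+0+0+0 mod 2 = 0
  c[26] = d·G[:,26] = (00100110011100101011001101)·(00000000000000000000010000) mod 2 = 0+0+0+0+0+0+0+0+0+0+0+0+0+0+0+0+0+0+0+0+0+0+0+0+0+0 mod 2 = 0
  c[27] = d·G[:,27] = (00100110011100101011001101)·(00000000000000000000001000) mod 2 = 0+0+0+0+0+0+0+0+0+0+0+0+0+0+0+0+0+0+0+0+0+0+1+0+0+0 mod 2 = 1
  c[28] = d·G[:,28] = (00100110011100101011001101)·(00000000000000000000000100) mod 2 = 0+0+0+0+0+0+0+0+0+0+0+0+0+0+0+0+0+0+0+0+0+0+0+1+0+0 mod 2 = 1
  c[29] = d·G[:,29] = (00100110011100101011001101)·(00000000000000000000000010) mod 2 = 0+0+0+0+0+0+0+0+0+0+0+0+0+0+0+0+0+0+0+0+0+0+0+0+0+0 mod 2 = 0
  c[30] = d·G[:,30] = (00100110011100101011001101)·(00000000000000000000000001) mod 2 = 0+0+0+0+0+0+0+0+0+0+0+0+0+0+0+0+0+0+0+0+0+0+0+0+0+1 mod 2 = 1
Codeword = 0100010101100110100101011001101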